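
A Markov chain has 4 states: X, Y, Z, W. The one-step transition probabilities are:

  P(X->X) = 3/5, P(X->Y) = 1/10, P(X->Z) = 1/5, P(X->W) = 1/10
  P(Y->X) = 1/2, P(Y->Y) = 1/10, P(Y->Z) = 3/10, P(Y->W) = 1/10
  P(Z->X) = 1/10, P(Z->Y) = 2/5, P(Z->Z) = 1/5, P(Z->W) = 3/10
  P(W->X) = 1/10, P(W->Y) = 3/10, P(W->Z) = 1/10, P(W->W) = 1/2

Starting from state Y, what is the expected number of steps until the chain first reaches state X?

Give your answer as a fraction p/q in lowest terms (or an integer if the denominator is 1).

Let h_i = expected steps to first reach X from state i.
Boundary: h_X = 0.
First-step equations for the other states:
  h_Y = 1 + 1/2*h_X + 1/10*h_Y + 3/10*h_Z + 1/10*h_W
  h_Z = 1 + 1/10*h_X + 2/5*h_Y + 1/5*h_Z + 3/10*h_W
  h_W = 1 + 1/10*h_X + 3/10*h_Y + 1/10*h_Z + 1/2*h_W

Substituting h_X = 0 and rearranging gives the linear system (I - Q) h = 1:
  [9/10, -3/10, -1/10] . (h_Y, h_Z, h_W) = 1
  [-2/5, 4/5, -3/10] . (h_Y, h_Z, h_W) = 1
  [-3/10, -1/10, 1/2] . (h_Y, h_Z, h_W) = 1

Solving yields:
  h_Y = 350/109
  h_Z = 510/109
  h_W = 530/109

Starting state is Y, so the expected hitting time is h_Y = 350/109.

Answer: 350/109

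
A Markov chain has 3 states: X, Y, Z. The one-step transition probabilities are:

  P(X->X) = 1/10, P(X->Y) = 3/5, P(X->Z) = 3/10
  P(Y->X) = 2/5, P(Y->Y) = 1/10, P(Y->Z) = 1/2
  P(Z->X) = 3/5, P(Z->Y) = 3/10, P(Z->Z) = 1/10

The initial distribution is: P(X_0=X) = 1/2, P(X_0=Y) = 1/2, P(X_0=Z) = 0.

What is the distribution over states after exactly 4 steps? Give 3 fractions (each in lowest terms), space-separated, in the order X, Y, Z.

Propagating the distribution step by step (d_{t+1} = d_t * P):
d_0 = (X=1/2, Y=1/2, Z=0)
  d_1[X] = 1/2*1/10 + 1/2*2/5 + 0*3/5 = 1/4
  d_1[Y] = 1/2*3/5 + 1/2*1/10 + 0*3/10 = 7/20
  d_1[Z] = 1/2*3/10 + 1/2*1/2 + 0*1/10 = 2/5
d_1 = (X=1/4, Y=7/20, Z=2/5)
  d_2[X] = 1/4*1/10 + 7/20*2/5 + 2/5*3/5 = 81/200
  d_2[Y] = 1/4*3/5 + 7/20*1/10 + 2/5*3/10 = 61/200
  d_2[Z] = 1/4*3/10 + 7/20*1/2 + 2/5*1/10 = 29/100
d_2 = (X=81/200, Y=61/200, Z=29/100)
  d_3[X] = 81/200*1/10 + 61/200*2/5 + 29/100*3/5 = 673/2000
  d_3[Y] = 81/200*3/5 + 61/200*1/10 + 29/100*3/10 = 721/2000
  d_3[Z] = 81/200*3/10 + 61/200*1/2 + 29/100*1/10 = 303/1000
d_3 = (X=673/2000, Y=721/2000, Z=303/1000)
  d_4[X] = 673/2000*1/10 + 721/2000*2/5 + 303/1000*3/5 = 7193/20000
  d_4[Y] = 673/2000*3/5 + 721/2000*1/10 + 303/1000*3/10 = 6577/20000
  d_4[Z] = 673/2000*3/10 + 721/2000*1/2 + 303/1000*1/10 = 623/2000
d_4 = (X=7193/20000, Y=6577/20000, Z=623/2000)

Answer: 7193/20000 6577/20000 623/2000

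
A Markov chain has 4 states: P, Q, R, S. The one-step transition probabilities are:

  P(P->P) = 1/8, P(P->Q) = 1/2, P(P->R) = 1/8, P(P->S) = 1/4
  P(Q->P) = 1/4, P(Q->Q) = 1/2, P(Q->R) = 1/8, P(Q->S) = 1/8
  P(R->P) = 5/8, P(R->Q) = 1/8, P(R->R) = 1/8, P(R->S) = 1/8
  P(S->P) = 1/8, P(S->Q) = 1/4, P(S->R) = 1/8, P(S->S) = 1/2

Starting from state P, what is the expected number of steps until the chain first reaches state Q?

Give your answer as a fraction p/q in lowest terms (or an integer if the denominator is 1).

Answer: 8/3

Derivation:
Let h_i = expected steps to first reach Q from state i.
Boundary: h_Q = 0.
First-step equations for the other states:
  h_P = 1 + 1/8*h_P + 1/2*h_Q + 1/8*h_R + 1/4*h_S
  h_R = 1 + 5/8*h_P + 1/8*h_Q + 1/8*h_R + 1/8*h_S
  h_S = 1 + 1/8*h_P + 1/4*h_Q + 1/8*h_R + 1/2*h_S

Substituting h_Q = 0 and rearranging gives the linear system (I - Q) h = 1:
  [7/8, -1/8, -1/4] . (h_P, h_R, h_S) = 1
  [-5/8, 7/8, -1/8] . (h_P, h_R, h_S) = 1
  [-1/8, -1/8, 1/2] . (h_P, h_R, h_S) = 1

Solving yields:
  h_P = 8/3
  h_R = 32/9
  h_S = 32/9

Starting state is P, so the expected hitting time is h_P = 8/3.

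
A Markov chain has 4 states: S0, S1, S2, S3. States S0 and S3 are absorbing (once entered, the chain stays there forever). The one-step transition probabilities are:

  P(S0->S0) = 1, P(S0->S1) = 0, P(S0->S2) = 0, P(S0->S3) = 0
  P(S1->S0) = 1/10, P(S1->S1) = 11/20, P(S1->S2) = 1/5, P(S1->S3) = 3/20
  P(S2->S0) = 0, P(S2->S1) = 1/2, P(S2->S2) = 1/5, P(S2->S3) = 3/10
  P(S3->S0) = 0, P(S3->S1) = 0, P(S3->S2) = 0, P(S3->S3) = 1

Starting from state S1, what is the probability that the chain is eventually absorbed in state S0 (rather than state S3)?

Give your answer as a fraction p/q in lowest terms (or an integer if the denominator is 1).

Let a_i = P(absorbed in S0 | start in state i).
Boundary conditions: a_S0 = 1, a_S3 = 0.
For each transient state i, a_i = sum_j P(i->j) * a_j:
  a_S1 = 1/10*a_S0 + 11/20*a_S1 + 1/5*a_S2 + 3/20*a_S3
  a_S2 = 0*a_S0 + 1/2*a_S1 + 1/5*a_S2 + 3/10*a_S3

Substituting a_S0 = 1 and a_S3 = 0, rearrange to (I - Q) a = r where r[i] = P(i -> S0):
  [9/20, -1/5] . (a_S1, a_S2) = 1/10
  [-1/2, 4/5] . (a_S1, a_S2) = 0

Solving yields:
  a_S1 = 4/13
  a_S2 = 5/26

Starting state is S1, so the absorption probability is a_S1 = 4/13.

Answer: 4/13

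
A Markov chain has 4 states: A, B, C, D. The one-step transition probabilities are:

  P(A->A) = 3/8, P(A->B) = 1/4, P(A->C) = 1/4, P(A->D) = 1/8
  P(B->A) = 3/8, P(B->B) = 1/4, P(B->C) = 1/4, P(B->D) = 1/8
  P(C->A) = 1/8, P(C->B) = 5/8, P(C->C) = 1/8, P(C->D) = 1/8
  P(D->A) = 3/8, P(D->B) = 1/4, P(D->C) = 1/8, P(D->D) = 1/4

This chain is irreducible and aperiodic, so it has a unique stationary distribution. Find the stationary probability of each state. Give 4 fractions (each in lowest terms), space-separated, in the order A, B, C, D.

Answer: 163/504 55/168 13/63 1/7

Derivation:
The stationary distribution satisfies pi = pi * P, i.e.:
  pi_A = 3/8*pi_A + 3/8*pi_B + 1/8*pi_C + 3/8*pi_D
  pi_B = 1/4*pi_A + 1/4*pi_B + 5/8*pi_C + 1/4*pi_D
  pi_C = 1/4*pi_A + 1/4*pi_B + 1/8*pi_C + 1/8*pi_D
  pi_D = 1/8*pi_A + 1/8*pi_B + 1/8*pi_C + 1/4*pi_D
with normalization: pi_A + pi_B + pi_C + pi_D = 1.

Using the first 3 balance equations plus normalization, the linear system A*pi = b is:
  [-5/8, 3/8, 1/8, 3/8] . pi = 0
  [1/4, -3/4, 5/8, 1/4] . pi = 0
  [1/4, 1/4, -7/8, 1/8] . pi = 0
  [1, 1, 1, 1] . pi = 1

Solving yields:
  pi_A = 163/504
  pi_B = 55/168
  pi_C = 13/63
  pi_D = 1/7

Verification (pi * P):
  163/504*3/8 + 55/168*3/8 + 13/63*1/8 + 1/7*3/8 = 163/504 = pi_A  (ok)
  163/504*1/4 + 55/168*1/4 + 13/63*5/8 + 1/7*1/4 = 55/168 = pi_B  (ok)
  163/504*1/4 + 55/168*1/4 + 13/63*1/8 + 1/7*1/8 = 13/63 = pi_C  (ok)
  163/504*1/8 + 55/168*1/8 + 13/63*1/8 + 1/7*1/4 = 1/7 = pi_D  (ok)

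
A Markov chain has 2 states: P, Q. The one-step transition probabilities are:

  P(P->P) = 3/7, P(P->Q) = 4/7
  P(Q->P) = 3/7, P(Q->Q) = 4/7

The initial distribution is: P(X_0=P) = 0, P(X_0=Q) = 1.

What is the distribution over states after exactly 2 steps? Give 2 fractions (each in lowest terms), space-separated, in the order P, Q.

Answer: 3/7 4/7

Derivation:
Propagating the distribution step by step (d_{t+1} = d_t * P):
d_0 = (P=0, Q=1)
  d_1[P] = 0*3/7 + 1*3/7 = 3/7
  d_1[Q] = 0*4/7 + 1*4/7 = 4/7
d_1 = (P=3/7, Q=4/7)
  d_2[P] = 3/7*3/7 + 4/7*3/7 = 3/7
  d_2[Q] = 3/7*4/7 + 4/7*4/7 = 4/7
d_2 = (P=3/7, Q=4/7)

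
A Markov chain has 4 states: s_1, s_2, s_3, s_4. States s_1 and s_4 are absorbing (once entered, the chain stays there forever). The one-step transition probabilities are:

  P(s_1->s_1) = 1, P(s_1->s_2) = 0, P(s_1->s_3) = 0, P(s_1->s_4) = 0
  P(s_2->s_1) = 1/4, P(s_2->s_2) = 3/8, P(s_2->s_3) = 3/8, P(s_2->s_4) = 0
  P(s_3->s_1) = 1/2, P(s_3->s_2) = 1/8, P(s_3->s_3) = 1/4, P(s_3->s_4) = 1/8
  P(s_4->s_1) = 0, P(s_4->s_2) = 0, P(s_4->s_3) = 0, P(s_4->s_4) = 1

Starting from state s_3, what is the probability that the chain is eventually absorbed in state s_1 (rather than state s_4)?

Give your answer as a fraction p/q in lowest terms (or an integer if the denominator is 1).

Let a_i = P(absorbed in s_1 | start in state i).
Boundary conditions: a_s_1 = 1, a_s_4 = 0.
For each transient state i, a_i = sum_j P(i->j) * a_j:
  a_s_2 = 1/4*a_s_1 + 3/8*a_s_2 + 3/8*a_s_3 + 0*a_s_4
  a_s_3 = 1/2*a_s_1 + 1/8*a_s_2 + 1/4*a_s_3 + 1/8*a_s_4

Substituting a_s_1 = 1 and a_s_4 = 0, rearrange to (I - Q) a = r where r[i] = P(i -> s_1):
  [5/8, -3/8] . (a_s_2, a_s_3) = 1/4
  [-1/8, 3/4] . (a_s_2, a_s_3) = 1/2

Solving yields:
  a_s_2 = 8/9
  a_s_3 = 22/27

Starting state is s_3, so the absorption probability is a_s_3 = 22/27.

Answer: 22/27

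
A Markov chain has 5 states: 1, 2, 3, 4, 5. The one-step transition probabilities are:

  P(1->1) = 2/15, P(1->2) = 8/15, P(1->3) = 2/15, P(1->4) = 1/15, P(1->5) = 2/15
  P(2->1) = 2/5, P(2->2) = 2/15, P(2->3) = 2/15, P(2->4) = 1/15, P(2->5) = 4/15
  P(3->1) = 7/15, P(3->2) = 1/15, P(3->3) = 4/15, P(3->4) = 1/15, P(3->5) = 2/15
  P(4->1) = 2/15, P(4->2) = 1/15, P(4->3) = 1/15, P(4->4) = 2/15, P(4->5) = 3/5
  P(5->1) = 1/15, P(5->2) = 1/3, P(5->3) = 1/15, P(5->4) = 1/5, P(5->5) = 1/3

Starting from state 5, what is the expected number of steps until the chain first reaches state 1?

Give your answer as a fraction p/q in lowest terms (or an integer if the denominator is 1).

Let h_i = expected steps to first reach 1 from state i.
Boundary: h_1 = 0.
First-step equations for the other states:
  h_2 = 1 + 2/5*h_1 + 2/15*h_2 + 2/15*h_3 + 1/15*h_4 + 4/15*h_5
  h_3 = 1 + 7/15*h_1 + 1/15*h_2 + 4/15*h_3 + 1/15*h_4 + 2/15*h_5
  h_4 = 1 + 2/15*h_1 + 1/15*h_2 + 1/15*h_3 + 2/15*h_4 + 3/5*h_5
  h_5 = 1 + 1/15*h_1 + 1/3*h_2 + 1/15*h_3 + 1/5*h_4 + 1/3*h_5

Substituting h_1 = 0 and rearranging gives the linear system (I - Q) h = 1:
  [13/15, -2/15, -1/15, -4/15] . (h_2, h_3, h_4, h_5) = 1
  [-1/15, 11/15, -1/15, -2/15] . (h_2, h_3, h_4, h_5) = 1
  [-1/15, -1/15, 13/15, -3/5] . (h_2, h_3, h_4, h_5) = 1
  [-1/3, -1/15, -1/5, 2/3] . (h_2, h_3, h_4, h_5) = 1

Solving yields:
  h_2 = 17895/4903
  h_3 = 15330/4903
  h_4 = 25950/4903
  h_5 = 25620/4903

Starting state is 5, so the expected hitting time is h_5 = 25620/4903.

Answer: 25620/4903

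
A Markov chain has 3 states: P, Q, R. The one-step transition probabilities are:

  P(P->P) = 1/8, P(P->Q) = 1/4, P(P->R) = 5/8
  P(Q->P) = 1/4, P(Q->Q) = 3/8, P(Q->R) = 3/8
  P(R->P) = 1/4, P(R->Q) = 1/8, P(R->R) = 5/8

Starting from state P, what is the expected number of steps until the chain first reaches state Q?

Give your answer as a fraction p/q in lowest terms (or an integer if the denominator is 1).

Let h_i = expected steps to first reach Q from state i.
Boundary: h_Q = 0.
First-step equations for the other states:
  h_P = 1 + 1/8*h_P + 1/4*h_Q + 5/8*h_R
  h_R = 1 + 1/4*h_P + 1/8*h_Q + 5/8*h_R

Substituting h_Q = 0 and rearranging gives the linear system (I - Q) h = 1:
  [7/8, -5/8] . (h_P, h_R) = 1
  [-1/4, 3/8] . (h_P, h_R) = 1

Solving yields:
  h_P = 64/11
  h_R = 72/11

Starting state is P, so the expected hitting time is h_P = 64/11.

Answer: 64/11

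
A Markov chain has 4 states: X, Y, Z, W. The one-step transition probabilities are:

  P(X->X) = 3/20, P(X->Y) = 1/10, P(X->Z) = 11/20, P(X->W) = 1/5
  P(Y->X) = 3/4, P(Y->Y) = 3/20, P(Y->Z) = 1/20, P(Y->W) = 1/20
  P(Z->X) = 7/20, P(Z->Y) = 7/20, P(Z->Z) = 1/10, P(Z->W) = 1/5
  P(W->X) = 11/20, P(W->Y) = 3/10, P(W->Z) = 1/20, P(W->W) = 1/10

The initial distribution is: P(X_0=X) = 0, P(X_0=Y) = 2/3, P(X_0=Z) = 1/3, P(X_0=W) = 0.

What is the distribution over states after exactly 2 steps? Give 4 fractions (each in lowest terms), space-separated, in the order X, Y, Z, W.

Answer: 1/3 59/400 217/600 63/400

Derivation:
Propagating the distribution step by step (d_{t+1} = d_t * P):
d_0 = (X=0, Y=2/3, Z=1/3, W=0)
  d_1[X] = 0*3/20 + 2/3*3/4 + 1/3*7/20 + 0*11/20 = 37/60
  d_1[Y] = 0*1/10 + 2/3*3/20 + 1/3*7/20 + 0*3/10 = 13/60
  d_1[Z] = 0*11/20 + 2/3*1/20 + 1/3*1/10 + 0*1/20 = 1/15
  d_1[W] = 0*1/5 + 2/3*1/20 + 1/3*1/5 + 0*1/10 = 1/10
d_1 = (X=37/60, Y=13/60, Z=1/15, W=1/10)
  d_2[X] = 37/60*3/20 + 13/60*3/4 + 1/15*7/20 + 1/10*11/20 = 1/3
  d_2[Y] = 37/60*1/10 + 13/60*3/20 + 1/15*7/20 + 1/10*3/10 = 59/400
  d_2[Z] = 37/60*11/20 + 13/60*1/20 + 1/15*1/10 + 1/10*1/20 = 217/600
  d_2[W] = 37/60*1/5 + 13/60*1/20 + 1/15*1/5 + 1/10*1/10 = 63/400
d_2 = (X=1/3, Y=59/400, Z=217/600, W=63/400)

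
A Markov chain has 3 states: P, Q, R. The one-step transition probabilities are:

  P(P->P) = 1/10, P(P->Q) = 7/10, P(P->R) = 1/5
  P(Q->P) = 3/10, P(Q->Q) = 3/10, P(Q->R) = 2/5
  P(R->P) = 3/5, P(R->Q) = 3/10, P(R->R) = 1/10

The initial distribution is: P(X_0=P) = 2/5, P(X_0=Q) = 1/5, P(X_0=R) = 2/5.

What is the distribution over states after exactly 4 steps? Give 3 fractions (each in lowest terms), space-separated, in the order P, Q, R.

Propagating the distribution step by step (d_{t+1} = d_t * P):
d_0 = (P=2/5, Q=1/5, R=2/5)
  d_1[P] = 2/5*1/10 + 1/5*3/10 + 2/5*3/5 = 17/50
  d_1[Q] = 2/5*7/10 + 1/5*3/10 + 2/5*3/10 = 23/50
  d_1[R] = 2/5*1/5 + 1/5*2/5 + 2/5*1/10 = 1/5
d_1 = (P=17/50, Q=23/50, R=1/5)
  d_2[P] = 17/50*1/10 + 23/50*3/10 + 1/5*3/5 = 73/250
  d_2[Q] = 17/50*7/10 + 23/50*3/10 + 1/5*3/10 = 109/250
  d_2[R] = 17/50*1/5 + 23/50*2/5 + 1/5*1/10 = 34/125
d_2 = (P=73/250, Q=109/250, R=34/125)
  d_3[P] = 73/250*1/10 + 109/250*3/10 + 34/125*3/5 = 202/625
  d_3[Q] = 73/250*7/10 + 109/250*3/10 + 34/125*3/10 = 521/1250
  d_3[R] = 73/250*1/5 + 109/250*2/5 + 34/125*1/10 = 13/50
d_3 = (P=202/625, Q=521/1250, R=13/50)
  d_4[P] = 202/625*1/10 + 521/1250*3/10 + 13/50*3/5 = 3917/12500
  d_4[Q] = 202/625*7/10 + 521/1250*3/10 + 13/50*3/10 = 2683/6250
  d_4[R] = 202/625*1/5 + 521/1250*2/5 + 13/50*1/10 = 3217/12500
d_4 = (P=3917/12500, Q=2683/6250, R=3217/12500)

Answer: 3917/12500 2683/6250 3217/12500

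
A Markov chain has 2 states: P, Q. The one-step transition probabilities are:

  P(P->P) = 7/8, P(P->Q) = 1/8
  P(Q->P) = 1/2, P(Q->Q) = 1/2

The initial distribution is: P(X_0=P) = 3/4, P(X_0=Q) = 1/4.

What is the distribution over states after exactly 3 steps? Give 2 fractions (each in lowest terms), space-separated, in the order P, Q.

Propagating the distribution step by step (d_{t+1} = d_t * P):
d_0 = (P=3/4, Q=1/4)
  d_1[P] = 3/4*7/8 + 1/4*1/2 = 25/32
  d_1[Q] = 3/4*1/8 + 1/4*1/2 = 7/32
d_1 = (P=25/32, Q=7/32)
  d_2[P] = 25/32*7/8 + 7/32*1/2 = 203/256
  d_2[Q] = 25/32*1/8 + 7/32*1/2 = 53/256
d_2 = (P=203/256, Q=53/256)
  d_3[P] = 203/256*7/8 + 53/256*1/2 = 1633/2048
  d_3[Q] = 203/256*1/8 + 53/256*1/2 = 415/2048
d_3 = (P=1633/2048, Q=415/2048)

Answer: 1633/2048 415/2048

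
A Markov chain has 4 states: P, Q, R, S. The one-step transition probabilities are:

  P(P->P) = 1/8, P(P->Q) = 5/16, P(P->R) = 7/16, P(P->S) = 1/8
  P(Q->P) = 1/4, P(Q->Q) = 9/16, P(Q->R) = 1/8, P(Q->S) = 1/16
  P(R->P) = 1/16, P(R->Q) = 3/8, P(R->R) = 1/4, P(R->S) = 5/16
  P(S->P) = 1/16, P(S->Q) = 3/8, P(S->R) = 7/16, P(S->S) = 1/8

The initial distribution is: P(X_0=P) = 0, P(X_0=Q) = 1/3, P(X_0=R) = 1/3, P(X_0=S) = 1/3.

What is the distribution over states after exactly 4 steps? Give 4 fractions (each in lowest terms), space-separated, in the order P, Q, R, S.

Answer: 5131/32768 14731/32768 16387/65536 9425/65536

Derivation:
Propagating the distribution step by step (d_{t+1} = d_t * P):
d_0 = (P=0, Q=1/3, R=1/3, S=1/3)
  d_1[P] = 0*1/8 + 1/3*1/4 + 1/3*1/16 + 1/3*1/16 = 1/8
  d_1[Q] = 0*5/16 + 1/3*9/16 + 1/3*3/8 + 1/3*3/8 = 7/16
  d_1[R] = 0*7/16 + 1/3*1/8 + 1/3*1/4 + 1/3*7/16 = 13/48
  d_1[S] = 0*1/8 + 1/3*1/16 + 1/3*5/16 + 1/3*1/8 = 1/6
d_1 = (P=1/8, Q=7/16, R=13/48, S=1/6)
  d_2[P] = 1/8*1/8 + 7/16*1/4 + 13/48*1/16 + 1/6*1/16 = 39/256
  d_2[Q] = 1/8*5/16 + 7/16*9/16 + 13/48*3/8 + 1/6*3/8 = 115/256
  d_2[R] = 1/8*7/16 + 7/16*1/8 + 13/48*1/4 + 1/6*7/16 = 1/4
  d_2[S] = 1/8*1/8 + 7/16*1/16 + 13/48*5/16 + 1/6*1/8 = 19/128
d_2 = (P=39/256, Q=115/256, R=1/4, S=19/128)
  d_3[P] = 39/256*1/8 + 115/256*1/4 + 1/4*1/16 + 19/128*1/16 = 5/32
  d_3[Q] = 39/256*5/16 + 115/256*9/16 + 1/4*3/8 + 19/128*3/8 = 921/2048
  d_3[R] = 39/256*7/16 + 115/256*1/8 + 1/4*1/4 + 19/128*7/16 = 1025/4096
  d_3[S] = 39/256*1/8 + 115/256*1/16 + 1/4*5/16 + 19/128*1/8 = 589/4096
d_3 = (P=5/32, Q=921/2048, R=1025/4096, S=589/4096)
  d_4[P] = 5/32*1/8 + 921/2048*1/4 + 1025/4096*1/16 + 589/4096*1/16 = 5131/32768
  d_4[Q] = 5/32*5/16 + 921/2048*9/16 + 1025/4096*3/8 + 589/4096*3/8 = 14731/32768
  d_4[R] = 5/32*7/16 + 921/2048*1/8 + 1025/4096*1/4 + 589/4096*7/16 = 16387/65536
  d_4[S] = 5/32*1/8 + 921/2048*1/16 + 1025/4096*5/16 + 589/4096*1/8 = 9425/65536
d_4 = (P=5131/32768, Q=14731/32768, R=16387/65536, S=9425/65536)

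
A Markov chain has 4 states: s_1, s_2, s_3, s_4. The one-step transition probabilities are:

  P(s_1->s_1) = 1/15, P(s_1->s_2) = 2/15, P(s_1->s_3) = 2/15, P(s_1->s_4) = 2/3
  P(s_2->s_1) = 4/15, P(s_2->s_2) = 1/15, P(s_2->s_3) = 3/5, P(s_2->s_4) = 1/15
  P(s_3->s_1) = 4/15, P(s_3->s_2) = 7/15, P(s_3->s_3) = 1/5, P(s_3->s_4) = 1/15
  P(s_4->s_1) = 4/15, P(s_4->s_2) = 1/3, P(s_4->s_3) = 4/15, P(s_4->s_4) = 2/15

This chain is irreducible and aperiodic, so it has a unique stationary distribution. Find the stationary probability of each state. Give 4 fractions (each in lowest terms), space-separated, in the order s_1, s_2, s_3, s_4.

The stationary distribution satisfies pi = pi * P, i.e.:
  pi_s_1 = 1/15*pi_s_1 + 4/15*pi_s_2 + 4/15*pi_s_3 + 4/15*pi_s_4
  pi_s_2 = 2/15*pi_s_1 + 1/15*pi_s_2 + 7/15*pi_s_3 + 1/3*pi_s_4
  pi_s_3 = 2/15*pi_s_1 + 3/5*pi_s_2 + 1/5*pi_s_3 + 4/15*pi_s_4
  pi_s_4 = 2/3*pi_s_1 + 1/15*pi_s_2 + 1/15*pi_s_3 + 2/15*pi_s_4
with normalization: pi_s_1 + pi_s_2 + pi_s_3 + pi_s_4 = 1.

Using the first 3 balance equations plus normalization, the linear system A*pi = b is:
  [-14/15, 4/15, 4/15, 4/15] . pi = 0
  [2/15, -14/15, 7/15, 1/3] . pi = 0
  [2/15, 3/5, -4/5, 4/15] . pi = 0
  [1, 1, 1, 1] . pi = 1

Solving yields:
  pi_s_1 = 2/9
  pi_s_2 = 344/1323
  pi_s_3 = 803/2646
  pi_s_4 = 3/14

Verification (pi * P):
  2/9*1/15 + 344/1323*4/15 + 803/2646*4/15 + 3/14*4/15 = 2/9 = pi_s_1  (ok)
  2/9*2/15 + 344/1323*1/15 + 803/2646*7/15 + 3/14*1/3 = 344/1323 = pi_s_2  (ok)
  2/9*2/15 + 344/1323*3/5 + 803/2646*1/5 + 3/14*4/15 = 803/2646 = pi_s_3  (ok)
  2/9*2/3 + 344/1323*1/15 + 803/2646*1/15 + 3/14*2/15 = 3/14 = pi_s_4  (ok)

Answer: 2/9 344/1323 803/2646 3/14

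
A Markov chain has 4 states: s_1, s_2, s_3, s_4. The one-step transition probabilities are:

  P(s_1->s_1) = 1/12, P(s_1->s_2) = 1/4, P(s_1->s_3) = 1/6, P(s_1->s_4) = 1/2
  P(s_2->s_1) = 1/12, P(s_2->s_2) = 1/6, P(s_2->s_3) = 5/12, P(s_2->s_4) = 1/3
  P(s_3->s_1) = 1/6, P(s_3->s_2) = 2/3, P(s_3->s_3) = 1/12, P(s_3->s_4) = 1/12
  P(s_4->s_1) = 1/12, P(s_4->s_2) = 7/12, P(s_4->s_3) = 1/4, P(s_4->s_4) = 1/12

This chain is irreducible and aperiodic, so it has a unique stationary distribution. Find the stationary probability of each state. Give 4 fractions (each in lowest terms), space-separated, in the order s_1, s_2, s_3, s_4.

Answer: 301/2857 1150/2857 755/2857 651/2857

Derivation:
The stationary distribution satisfies pi = pi * P, i.e.:
  pi_s_1 = 1/12*pi_s_1 + 1/12*pi_s_2 + 1/6*pi_s_3 + 1/12*pi_s_4
  pi_s_2 = 1/4*pi_s_1 + 1/6*pi_s_2 + 2/3*pi_s_3 + 7/12*pi_s_4
  pi_s_3 = 1/6*pi_s_1 + 5/12*pi_s_2 + 1/12*pi_s_3 + 1/4*pi_s_4
  pi_s_4 = 1/2*pi_s_1 + 1/3*pi_s_2 + 1/12*pi_s_3 + 1/12*pi_s_4
with normalization: pi_s_1 + pi_s_2 + pi_s_3 + pi_s_4 = 1.

Using the first 3 balance equations plus normalization, the linear system A*pi = b is:
  [-11/12, 1/12, 1/6, 1/12] . pi = 0
  [1/4, -5/6, 2/3, 7/12] . pi = 0
  [1/6, 5/12, -11/12, 1/4] . pi = 0
  [1, 1, 1, 1] . pi = 1

Solving yields:
  pi_s_1 = 301/2857
  pi_s_2 = 1150/2857
  pi_s_3 = 755/2857
  pi_s_4 = 651/2857

Verification (pi * P):
  301/2857*1/12 + 1150/2857*1/12 + 755/2857*1/6 + 651/2857*1/12 = 301/2857 = pi_s_1  (ok)
  301/2857*1/4 + 1150/2857*1/6 + 755/2857*2/3 + 651/2857*7/12 = 1150/2857 = pi_s_2  (ok)
  301/2857*1/6 + 1150/2857*5/12 + 755/2857*1/12 + 651/2857*1/4 = 755/2857 = pi_s_3  (ok)
  301/2857*1/2 + 1150/2857*1/3 + 755/2857*1/12 + 651/2857*1/12 = 651/2857 = pi_s_4  (ok)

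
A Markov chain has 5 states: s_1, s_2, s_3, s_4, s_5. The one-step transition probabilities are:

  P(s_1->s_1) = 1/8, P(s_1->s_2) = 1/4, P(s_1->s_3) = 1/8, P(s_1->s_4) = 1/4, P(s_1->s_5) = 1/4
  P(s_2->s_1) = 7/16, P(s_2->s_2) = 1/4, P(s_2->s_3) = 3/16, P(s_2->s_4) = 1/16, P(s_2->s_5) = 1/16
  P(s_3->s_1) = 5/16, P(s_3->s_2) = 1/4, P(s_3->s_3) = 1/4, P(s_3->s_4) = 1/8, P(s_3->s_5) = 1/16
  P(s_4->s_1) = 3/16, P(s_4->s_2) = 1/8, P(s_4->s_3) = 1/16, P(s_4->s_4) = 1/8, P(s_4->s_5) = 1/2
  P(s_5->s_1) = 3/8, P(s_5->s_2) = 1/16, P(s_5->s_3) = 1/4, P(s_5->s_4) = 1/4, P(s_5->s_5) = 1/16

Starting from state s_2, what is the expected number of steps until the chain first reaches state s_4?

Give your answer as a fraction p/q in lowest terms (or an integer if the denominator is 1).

Answer: 40472/6269

Derivation:
Let h_i = expected steps to first reach s_4 from state i.
Boundary: h_s_4 = 0.
First-step equations for the other states:
  h_s_1 = 1 + 1/8*h_s_1 + 1/4*h_s_2 + 1/8*h_s_3 + 1/4*h_s_4 + 1/4*h_s_5
  h_s_2 = 1 + 7/16*h_s_1 + 1/4*h_s_2 + 3/16*h_s_3 + 1/16*h_s_4 + 1/16*h_s_5
  h_s_3 = 1 + 5/16*h_s_1 + 1/4*h_s_2 + 1/4*h_s_3 + 1/8*h_s_4 + 1/16*h_s_5
  h_s_5 = 1 + 3/8*h_s_1 + 1/16*h_s_2 + 1/4*h_s_3 + 1/4*h_s_4 + 1/16*h_s_5

Substituting h_s_4 = 0 and rearranging gives the linear system (I - Q) h = 1:
  [7/8, -1/4, -1/8, -1/4] . (h_s_1, h_s_2, h_s_3, h_s_5) = 1
  [-7/16, 3/4, -3/16, -1/16] . (h_s_1, h_s_2, h_s_3, h_s_5) = 1
  [-5/16, -1/4, 3/4, -1/16] . (h_s_1, h_s_2, h_s_3, h_s_5) = 1
  [-3/8, -1/16, -1/4, 15/16] . (h_s_1, h_s_2, h_s_3, h_s_5) = 1

Solving yields:
  h_s_1 = 33736/6269
  h_s_2 = 40472/6269
  h_s_3 = 38672/6269
  h_s_5 = 33192/6269

Starting state is s_2, so the expected hitting time is h_s_2 = 40472/6269.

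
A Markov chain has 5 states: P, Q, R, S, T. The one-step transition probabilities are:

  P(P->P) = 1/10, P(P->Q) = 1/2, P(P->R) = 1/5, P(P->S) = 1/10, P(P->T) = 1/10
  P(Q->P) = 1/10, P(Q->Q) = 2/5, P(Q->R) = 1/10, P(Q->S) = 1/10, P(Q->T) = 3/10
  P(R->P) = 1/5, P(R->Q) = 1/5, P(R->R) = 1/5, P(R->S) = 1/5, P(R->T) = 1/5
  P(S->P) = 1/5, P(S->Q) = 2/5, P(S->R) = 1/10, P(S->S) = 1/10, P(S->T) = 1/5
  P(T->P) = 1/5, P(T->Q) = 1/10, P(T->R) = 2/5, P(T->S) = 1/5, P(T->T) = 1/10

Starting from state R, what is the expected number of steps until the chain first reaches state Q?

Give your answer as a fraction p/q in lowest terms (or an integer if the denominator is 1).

Answer: 605/164

Derivation:
Let h_i = expected steps to first reach Q from state i.
Boundary: h_Q = 0.
First-step equations for the other states:
  h_P = 1 + 1/10*h_P + 1/2*h_Q + 1/5*h_R + 1/10*h_S + 1/10*h_T
  h_R = 1 + 1/5*h_P + 1/5*h_Q + 1/5*h_R + 1/5*h_S + 1/5*h_T
  h_S = 1 + 1/5*h_P + 2/5*h_Q + 1/10*h_R + 1/10*h_S + 1/5*h_T
  h_T = 1 + 1/5*h_P + 1/10*h_Q + 2/5*h_R + 1/5*h_S + 1/10*h_T

Substituting h_Q = 0 and rearranging gives the linear system (I - Q) h = 1:
  [9/10, -1/5, -1/10, -1/10] . (h_P, h_R, h_S, h_T) = 1
  [-1/5, 4/5, -1/5, -1/5] . (h_P, h_R, h_S, h_T) = 1
  [-1/5, -1/10, 9/10, -1/5] . (h_P, h_R, h_S, h_T) = 1
  [-1/5, -2/5, -1/5, 9/10] . (h_P, h_R, h_S, h_T) = 1

Solving yields:
  h_P = 445/164
  h_R = 605/164
  h_S = 495/164
  h_T = 165/41

Starting state is R, so the expected hitting time is h_R = 605/164.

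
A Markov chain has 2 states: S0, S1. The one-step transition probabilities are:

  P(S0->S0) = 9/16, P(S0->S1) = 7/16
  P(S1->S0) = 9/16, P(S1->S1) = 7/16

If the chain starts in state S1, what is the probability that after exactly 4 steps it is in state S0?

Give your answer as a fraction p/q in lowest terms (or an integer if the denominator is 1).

Answer: 9/16

Derivation:
Computing P^4 by repeated multiplication:
P^1 =
  S0: [9/16, 7/16]
  S1: [9/16, 7/16]
P^2 =
  S0: [9/16, 7/16]
  S1: [9/16, 7/16]
P^3 =
  S0: [9/16, 7/16]
  S1: [9/16, 7/16]
P^4 =
  S0: [9/16, 7/16]
  S1: [9/16, 7/16]

(P^4)[S1 -> S0] = 9/16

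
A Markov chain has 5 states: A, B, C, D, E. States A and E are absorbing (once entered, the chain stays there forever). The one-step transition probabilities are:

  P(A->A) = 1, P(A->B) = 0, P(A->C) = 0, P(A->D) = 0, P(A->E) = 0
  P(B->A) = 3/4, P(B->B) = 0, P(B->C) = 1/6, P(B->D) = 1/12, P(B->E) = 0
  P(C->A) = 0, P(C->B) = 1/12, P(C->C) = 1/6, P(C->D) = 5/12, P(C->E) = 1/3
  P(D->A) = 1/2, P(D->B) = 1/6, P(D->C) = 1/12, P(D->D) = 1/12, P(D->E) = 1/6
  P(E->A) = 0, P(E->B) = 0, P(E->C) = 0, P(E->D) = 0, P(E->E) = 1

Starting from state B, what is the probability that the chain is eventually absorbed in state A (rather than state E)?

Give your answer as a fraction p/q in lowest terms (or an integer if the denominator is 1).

Let a_i = P(absorbed in A | start in state i).
Boundary conditions: a_A = 1, a_E = 0.
For each transient state i, a_i = sum_j P(i->j) * a_j:
  a_B = 3/4*a_A + 0*a_B + 1/6*a_C + 1/12*a_D + 0*a_E
  a_C = 0*a_A + 1/12*a_B + 1/6*a_C + 5/12*a_D + 1/3*a_E
  a_D = 1/2*a_A + 1/6*a_B + 1/12*a_C + 1/12*a_D + 1/6*a_E

Substituting a_A = 1 and a_E = 0, rearrange to (I - Q) a = r where r[i] = P(i -> A):
  [1, -1/6, -1/12] . (a_B, a_C, a_D) = 3/4
  [-1/12, 5/6, -5/12] . (a_B, a_C, a_D) = 0
  [-1/6, -1/12, 11/12] . (a_B, a_C, a_D) = 1/2

Solving yields:
  a_B = 355/399
  a_C = 185/399
  a_D = 299/399

Starting state is B, so the absorption probability is a_B = 355/399.

Answer: 355/399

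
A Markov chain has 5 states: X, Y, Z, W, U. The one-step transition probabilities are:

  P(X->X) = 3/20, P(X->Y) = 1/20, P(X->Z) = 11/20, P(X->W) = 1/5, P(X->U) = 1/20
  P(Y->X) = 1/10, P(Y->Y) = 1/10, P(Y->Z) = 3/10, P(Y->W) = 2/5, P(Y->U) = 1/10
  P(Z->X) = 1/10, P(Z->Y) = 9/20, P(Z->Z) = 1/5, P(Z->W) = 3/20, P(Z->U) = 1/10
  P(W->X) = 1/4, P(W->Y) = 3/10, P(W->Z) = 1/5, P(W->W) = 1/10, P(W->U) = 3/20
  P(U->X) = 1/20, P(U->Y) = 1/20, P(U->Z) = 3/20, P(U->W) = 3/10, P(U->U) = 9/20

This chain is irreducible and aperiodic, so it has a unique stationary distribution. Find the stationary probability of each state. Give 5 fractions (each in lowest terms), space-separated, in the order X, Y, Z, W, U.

The stationary distribution satisfies pi = pi * P, i.e.:
  pi_X = 3/20*pi_X + 1/10*pi_Y + 1/10*pi_Z + 1/4*pi_W + 1/20*pi_U
  pi_Y = 1/20*pi_X + 1/10*pi_Y + 9/20*pi_Z + 3/10*pi_W + 1/20*pi_U
  pi_Z = 11/20*pi_X + 3/10*pi_Y + 1/5*pi_Z + 1/5*pi_W + 3/20*pi_U
  pi_W = 1/5*pi_X + 2/5*pi_Y + 3/20*pi_Z + 1/10*pi_W + 3/10*pi_U
  pi_U = 1/20*pi_X + 1/10*pi_Y + 1/10*pi_Z + 3/20*pi_W + 9/20*pi_U
with normalization: pi_X + pi_Y + pi_Z + pi_W + pi_U = 1.

Using the first 4 balance equations plus normalization, the linear system A*pi = b is:
  [-17/20, 1/10, 1/10, 1/4, 1/20] . pi = 0
  [1/20, -9/10, 9/20, 3/10, 1/20] . pi = 0
  [11/20, 3/10, -4/5, 1/5, 3/20] . pi = 0
  [1/5, 2/5, 3/20, -9/10, 3/10] . pi = 0
  [1, 1, 1, 1, 1] . pi = 1

Solving yields:
  pi_X = 1892/14301
  pi_Y = 3167/14301
  pi_Z = 532/2043
  pi_W = 1072/4767
  pi_U = 2302/14301

Verification (pi * P):
  1892/14301*3/20 + 3167/14301*1/10 + 532/2043*1/10 + 1072/4767*1/4 + 2302/14301*1/20 = 1892/14301 = pi_X  (ok)
  1892/14301*1/20 + 3167/14301*1/10 + 532/2043*9/20 + 1072/4767*3/10 + 2302/14301*1/20 = 3167/14301 = pi_Y  (ok)
  1892/14301*11/20 + 3167/14301*3/10 + 532/2043*1/5 + 1072/4767*1/5 + 2302/14301*3/20 = 532/2043 = pi_Z  (ok)
  1892/14301*1/5 + 3167/14301*2/5 + 532/2043*3/20 + 1072/4767*1/10 + 2302/14301*3/10 = 1072/4767 = pi_W  (ok)
  1892/14301*1/20 + 3167/14301*1/10 + 532/2043*1/10 + 1072/4767*3/20 + 2302/14301*9/20 = 2302/14301 = pi_U  (ok)

Answer: 1892/14301 3167/14301 532/2043 1072/4767 2302/14301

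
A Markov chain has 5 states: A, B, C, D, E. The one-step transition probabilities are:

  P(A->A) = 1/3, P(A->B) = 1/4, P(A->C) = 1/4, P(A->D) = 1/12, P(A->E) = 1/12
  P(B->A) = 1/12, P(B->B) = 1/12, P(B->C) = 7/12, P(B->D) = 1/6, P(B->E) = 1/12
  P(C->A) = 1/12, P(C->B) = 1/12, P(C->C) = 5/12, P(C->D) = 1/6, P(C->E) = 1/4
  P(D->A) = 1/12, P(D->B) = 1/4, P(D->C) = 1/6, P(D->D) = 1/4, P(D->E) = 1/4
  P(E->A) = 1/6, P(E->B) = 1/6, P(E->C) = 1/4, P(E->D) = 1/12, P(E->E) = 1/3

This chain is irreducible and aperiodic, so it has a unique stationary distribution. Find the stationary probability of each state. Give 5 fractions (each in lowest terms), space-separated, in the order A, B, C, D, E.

Answer: 918/6767 10/67 2333/6767 1011/6767 1495/6767

Derivation:
The stationary distribution satisfies pi = pi * P, i.e.:
  pi_A = 1/3*pi_A + 1/12*pi_B + 1/12*pi_C + 1/12*pi_D + 1/6*pi_E
  pi_B = 1/4*pi_A + 1/12*pi_B + 1/12*pi_C + 1/4*pi_D + 1/6*pi_E
  pi_C = 1/4*pi_A + 7/12*pi_B + 5/12*pi_C + 1/6*pi_D + 1/4*pi_E
  pi_D = 1/12*pi_A + 1/6*pi_B + 1/6*pi_C + 1/4*pi_D + 1/12*pi_E
  pi_E = 1/12*pi_A + 1/12*pi_B + 1/4*pi_C + 1/4*pi_D + 1/3*pi_E
with normalization: pi_A + pi_B + pi_C + pi_D + pi_E = 1.

Using the first 4 balance equations plus normalization, the linear system A*pi = b is:
  [-2/3, 1/12, 1/12, 1/12, 1/6] . pi = 0
  [1/4, -11/12, 1/12, 1/4, 1/6] . pi = 0
  [1/4, 7/12, -7/12, 1/6, 1/4] . pi = 0
  [1/12, 1/6, 1/6, -3/4, 1/12] . pi = 0
  [1, 1, 1, 1, 1] . pi = 1

Solving yields:
  pi_A = 918/6767
  pi_B = 10/67
  pi_C = 2333/6767
  pi_D = 1011/6767
  pi_E = 1495/6767

Verification (pi * P):
  918/6767*1/3 + 10/67*1/12 + 2333/6767*1/12 + 1011/6767*1/12 + 1495/6767*1/6 = 918/6767 = pi_A  (ok)
  918/6767*1/4 + 10/67*1/12 + 2333/6767*1/12 + 1011/6767*1/4 + 1495/6767*1/6 = 10/67 = pi_B  (ok)
  918/6767*1/4 + 10/67*7/12 + 2333/6767*5/12 + 1011/6767*1/6 + 1495/6767*1/4 = 2333/6767 = pi_C  (ok)
  918/6767*1/12 + 10/67*1/6 + 2333/6767*1/6 + 1011/6767*1/4 + 1495/6767*1/12 = 1011/6767 = pi_D  (ok)
  918/6767*1/12 + 10/67*1/12 + 2333/6767*1/4 + 1011/6767*1/4 + 1495/6767*1/3 = 1495/6767 = pi_E  (ok)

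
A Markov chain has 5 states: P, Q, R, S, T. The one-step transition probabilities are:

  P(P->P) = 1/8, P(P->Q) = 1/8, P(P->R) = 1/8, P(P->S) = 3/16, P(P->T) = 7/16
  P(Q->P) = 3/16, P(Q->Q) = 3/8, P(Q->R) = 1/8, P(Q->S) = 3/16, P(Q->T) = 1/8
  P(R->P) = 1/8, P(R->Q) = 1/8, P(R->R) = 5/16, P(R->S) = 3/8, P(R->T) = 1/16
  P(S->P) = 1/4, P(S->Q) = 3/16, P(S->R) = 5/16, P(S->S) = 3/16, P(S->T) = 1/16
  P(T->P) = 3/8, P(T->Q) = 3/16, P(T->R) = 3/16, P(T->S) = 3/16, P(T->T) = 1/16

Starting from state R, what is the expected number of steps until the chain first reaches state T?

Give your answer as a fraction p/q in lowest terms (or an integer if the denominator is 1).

Let h_i = expected steps to first reach T from state i.
Boundary: h_T = 0.
First-step equations for the other states:
  h_P = 1 + 1/8*h_P + 1/8*h_Q + 1/8*h_R + 3/16*h_S + 7/16*h_T
  h_Q = 1 + 3/16*h_P + 3/8*h_Q + 1/8*h_R + 3/16*h_S + 1/8*h_T
  h_R = 1 + 1/8*h_P + 1/8*h_Q + 5/16*h_R + 3/8*h_S + 1/16*h_T
  h_S = 1 + 1/4*h_P + 3/16*h_Q + 5/16*h_R + 3/16*h_S + 1/16*h_T

Substituting h_T = 0 and rearranging gives the linear system (I - Q) h = 1:
  [7/8, -1/8, -1/8, -3/16] . (h_P, h_Q, h_R, h_S) = 1
  [-3/16, 5/8, -1/8, -3/16] . (h_P, h_Q, h_R, h_S) = 1
  [-1/8, -1/8, 11/16, -3/8] . (h_P, h_Q, h_R, h_S) = 1
  [-1/4, -3/16, -5/16, 13/16] . (h_P, h_Q, h_R, h_S) = 1

Solving yields:
  h_P = 38208/8309
  h_Q = 54128/8309
  h_R = 60336/8309
  h_S = 8240/1187

Starting state is R, so the expected hitting time is h_R = 60336/8309.

Answer: 60336/8309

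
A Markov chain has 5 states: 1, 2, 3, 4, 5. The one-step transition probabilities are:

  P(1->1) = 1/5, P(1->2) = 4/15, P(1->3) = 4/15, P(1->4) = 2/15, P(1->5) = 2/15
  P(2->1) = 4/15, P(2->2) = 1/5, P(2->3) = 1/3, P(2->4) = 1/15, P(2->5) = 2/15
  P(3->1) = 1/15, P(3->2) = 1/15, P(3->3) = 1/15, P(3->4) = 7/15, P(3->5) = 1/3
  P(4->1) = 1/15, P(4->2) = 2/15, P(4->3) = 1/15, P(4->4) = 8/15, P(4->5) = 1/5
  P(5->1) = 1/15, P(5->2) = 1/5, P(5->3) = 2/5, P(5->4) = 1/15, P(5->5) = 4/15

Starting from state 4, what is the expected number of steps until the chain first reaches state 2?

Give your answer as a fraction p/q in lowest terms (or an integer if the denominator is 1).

Let h_i = expected steps to first reach 2 from state i.
Boundary: h_2 = 0.
First-step equations for the other states:
  h_1 = 1 + 1/5*h_1 + 4/15*h_2 + 4/15*h_3 + 2/15*h_4 + 2/15*h_5
  h_3 = 1 + 1/15*h_1 + 1/15*h_2 + 1/15*h_3 + 7/15*h_4 + 1/3*h_5
  h_4 = 1 + 1/15*h_1 + 2/15*h_2 + 1/15*h_3 + 8/15*h_4 + 1/5*h_5
  h_5 = 1 + 1/15*h_1 + 1/5*h_2 + 2/5*h_3 + 1/15*h_4 + 4/15*h_5

Substituting h_2 = 0 and rearranging gives the linear system (I - Q) h = 1:
  [4/5, -4/15, -2/15, -2/15] . (h_1, h_3, h_4, h_5) = 1
  [-1/15, 14/15, -7/15, -1/3] . (h_1, h_3, h_4, h_5) = 1
  [-1/15, -1/15, 7/15, -1/5] . (h_1, h_3, h_4, h_5) = 1
  [-1/15, -2/5, -1/15, 11/15] . (h_1, h_3, h_4, h_5) = 1

Solving yields:
  h_1 = 16845/2894
  h_3 = 10335/1447
  h_4 = 9750/1447
  h_5 = 18525/2894

Starting state is 4, so the expected hitting time is h_4 = 9750/1447.

Answer: 9750/1447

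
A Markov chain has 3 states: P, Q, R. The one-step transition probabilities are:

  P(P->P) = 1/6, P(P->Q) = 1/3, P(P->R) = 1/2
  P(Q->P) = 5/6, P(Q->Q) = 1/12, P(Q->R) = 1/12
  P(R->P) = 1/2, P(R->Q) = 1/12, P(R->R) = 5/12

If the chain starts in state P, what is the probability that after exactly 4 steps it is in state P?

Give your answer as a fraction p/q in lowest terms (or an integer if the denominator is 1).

Computing P^4 by repeated multiplication:
P^1 =
  P: [1/6, 1/3, 1/2]
  Q: [5/6, 1/12, 1/12]
  R: [1/2, 1/12, 5/12]
P^2 =
  P: [5/9, 1/8, 23/72]
  Q: [1/4, 7/24, 11/24]
  R: [13/36, 5/24, 31/72]
P^3 =
  P: [77/216, 2/9, 91/216]
  Q: [37/72, 7/48, 49/144]
  R: [97/216, 25/144, 163/432]
P^4 =
  P: [295/648, 149/864, 965/2592]
  Q: [163/432, 61/288, 355/864]
  R: [529/1296, 169/864, 1027/2592]

(P^4)[P -> P] = 295/648

Answer: 295/648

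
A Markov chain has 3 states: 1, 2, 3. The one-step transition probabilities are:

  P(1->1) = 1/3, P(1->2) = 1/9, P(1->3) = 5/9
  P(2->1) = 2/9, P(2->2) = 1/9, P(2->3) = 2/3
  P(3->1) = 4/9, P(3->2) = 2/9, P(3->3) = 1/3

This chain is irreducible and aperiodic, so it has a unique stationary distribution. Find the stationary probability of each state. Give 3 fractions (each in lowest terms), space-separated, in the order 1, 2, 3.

The stationary distribution satisfies pi = pi * P, i.e.:
  pi_1 = 1/3*pi_1 + 2/9*pi_2 + 4/9*pi_3
  pi_2 = 1/9*pi_1 + 1/9*pi_2 + 2/9*pi_3
  pi_3 = 5/9*pi_1 + 2/3*pi_2 + 1/3*pi_3
with normalization: pi_1 + pi_2 + pi_3 = 1.

Using the first 2 balance equations plus normalization, the linear system A*pi = b is:
  [-2/3, 2/9, 4/9] . pi = 0
  [1/9, -8/9, 2/9] . pi = 0
  [1, 1, 1] . pi = 1

Solving yields:
  pi_1 = 18/49
  pi_2 = 8/49
  pi_3 = 23/49

Verification (pi * P):
  18/49*1/3 + 8/49*2/9 + 23/49*4/9 = 18/49 = pi_1  (ok)
  18/49*1/9 + 8/49*1/9 + 23/49*2/9 = 8/49 = pi_2  (ok)
  18/49*5/9 + 8/49*2/3 + 23/49*1/3 = 23/49 = pi_3  (ok)

Answer: 18/49 8/49 23/49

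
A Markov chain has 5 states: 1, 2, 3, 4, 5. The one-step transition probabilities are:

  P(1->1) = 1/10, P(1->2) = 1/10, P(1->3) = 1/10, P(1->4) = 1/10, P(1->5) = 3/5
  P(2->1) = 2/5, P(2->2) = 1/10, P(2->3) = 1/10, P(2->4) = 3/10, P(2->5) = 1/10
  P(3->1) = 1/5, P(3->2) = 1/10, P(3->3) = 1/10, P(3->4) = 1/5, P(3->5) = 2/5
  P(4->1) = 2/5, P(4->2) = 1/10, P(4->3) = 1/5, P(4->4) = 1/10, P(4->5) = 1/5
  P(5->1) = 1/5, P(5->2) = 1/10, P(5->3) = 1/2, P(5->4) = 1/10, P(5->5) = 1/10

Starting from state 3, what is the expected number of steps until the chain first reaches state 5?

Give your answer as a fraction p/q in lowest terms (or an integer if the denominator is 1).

Answer: 4100/1567

Derivation:
Let h_i = expected steps to first reach 5 from state i.
Boundary: h_5 = 0.
First-step equations for the other states:
  h_1 = 1 + 1/10*h_1 + 1/10*h_2 + 1/10*h_3 + 1/10*h_4 + 3/5*h_5
  h_2 = 1 + 2/5*h_1 + 1/10*h_2 + 1/10*h_3 + 3/10*h_4 + 1/10*h_5
  h_3 = 1 + 1/5*h_1 + 1/10*h_2 + 1/10*h_3 + 1/5*h_4 + 2/5*h_5
  h_4 = 1 + 2/5*h_1 + 1/10*h_2 + 1/5*h_3 + 1/10*h_4 + 1/5*h_5

Substituting h_5 = 0 and rearranging gives the linear system (I - Q) h = 1:
  [9/10, -1/10, -1/10, -1/10] . (h_1, h_2, h_3, h_4) = 1
  [-2/5, 9/10, -1/10, -3/10] . (h_1, h_2, h_3, h_4) = 1
  [-1/5, -1/10, 9/10, -1/5] . (h_1, h_2, h_3, h_4) = 1
  [-2/5, -1/10, -1/5, 9/10] . (h_1, h_2, h_3, h_4) = 1

Solving yields:
  h_1 = 3300/1567
  h_2 = 5230/1567
  h_3 = 4100/1567
  h_4 = 4700/1567

Starting state is 3, so the expected hitting time is h_3 = 4100/1567.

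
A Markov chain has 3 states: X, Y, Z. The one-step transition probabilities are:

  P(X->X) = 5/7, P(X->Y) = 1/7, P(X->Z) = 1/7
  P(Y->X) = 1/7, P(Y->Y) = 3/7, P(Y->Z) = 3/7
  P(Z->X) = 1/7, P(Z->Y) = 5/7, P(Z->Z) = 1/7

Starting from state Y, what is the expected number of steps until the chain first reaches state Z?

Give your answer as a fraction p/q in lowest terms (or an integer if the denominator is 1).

Answer: 3

Derivation:
Let h_i = expected steps to first reach Z from state i.
Boundary: h_Z = 0.
First-step equations for the other states:
  h_X = 1 + 5/7*h_X + 1/7*h_Y + 1/7*h_Z
  h_Y = 1 + 1/7*h_X + 3/7*h_Y + 3/7*h_Z

Substituting h_Z = 0 and rearranging gives the linear system (I - Q) h = 1:
  [2/7, -1/7] . (h_X, h_Y) = 1
  [-1/7, 4/7] . (h_X, h_Y) = 1

Solving yields:
  h_X = 5
  h_Y = 3

Starting state is Y, so the expected hitting time is h_Y = 3.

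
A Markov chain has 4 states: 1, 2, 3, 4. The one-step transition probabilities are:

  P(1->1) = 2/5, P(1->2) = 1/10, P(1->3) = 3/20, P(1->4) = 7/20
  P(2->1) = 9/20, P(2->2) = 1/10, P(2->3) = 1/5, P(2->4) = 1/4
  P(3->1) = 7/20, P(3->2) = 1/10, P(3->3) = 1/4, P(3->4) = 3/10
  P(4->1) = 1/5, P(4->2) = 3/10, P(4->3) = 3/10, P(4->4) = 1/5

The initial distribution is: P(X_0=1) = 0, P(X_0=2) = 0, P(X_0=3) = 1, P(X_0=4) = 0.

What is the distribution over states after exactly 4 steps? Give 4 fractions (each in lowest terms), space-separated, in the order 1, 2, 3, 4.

Propagating the distribution step by step (d_{t+1} = d_t * P):
d_0 = (1=0, 2=0, 3=1, 4=0)
  d_1[1] = 0*2/5 + 0*9/20 + 1*7/20 + 0*1/5 = 7/20
  d_1[2] = 0*1/10 + 0*1/10 + 1*1/10 + 0*3/10 = 1/10
  d_1[3] = 0*3/20 + 0*1/5 + 1*1/4 + 0*3/10 = 1/4
  d_1[4] = 0*7/20 + 0*1/4 + 1*3/10 + 0*1/5 = 3/10
d_1 = (1=7/20, 2=1/10, 3=1/4, 4=3/10)
  d_2[1] = 7/20*2/5 + 1/10*9/20 + 1/4*7/20 + 3/10*1/5 = 133/400
  d_2[2] = 7/20*1/10 + 1/10*1/10 + 1/4*1/10 + 3/10*3/10 = 4/25
  d_2[3] = 7/20*3/20 + 1/10*1/5 + 1/4*1/4 + 3/10*3/10 = 9/40
  d_2[4] = 7/20*7/20 + 1/10*1/4 + 1/4*3/10 + 3/10*1/5 = 113/400
d_2 = (1=133/400, 2=4/25, 3=9/40, 4=113/400)
  d_3[1] = 133/400*2/5 + 4/25*9/20 + 9/40*7/20 + 113/400*1/5 = 1361/4000
  d_3[2] = 133/400*1/10 + 4/25*1/10 + 9/40*1/10 + 113/400*3/10 = 313/2000
  d_3[3] = 133/400*3/20 + 4/25*1/5 + 9/40*1/4 + 113/400*3/10 = 1783/8000
  d_3[4] = 133/400*7/20 + 4/25*1/4 + 9/40*3/10 + 113/400*1/5 = 2243/8000
d_3 = (1=1361/4000, 2=313/2000, 3=1783/8000, 4=2243/8000)
  d_4[1] = 1361/4000*2/5 + 313/2000*9/20 + 1783/8000*7/20 + 2243/8000*1/5 = 54497/160000
  d_4[2] = 1361/4000*1/10 + 313/2000*1/10 + 1783/8000*1/10 + 2243/8000*3/10 = 6243/40000
  d_4[3] = 1361/4000*3/20 + 313/2000*1/5 + 1783/8000*1/4 + 2243/8000*3/10 = 35547/160000
  d_4[4] = 1361/4000*7/20 + 313/2000*1/4 + 1783/8000*3/10 + 2243/8000*1/5 = 5623/20000
d_4 = (1=54497/160000, 2=6243/40000, 3=35547/160000, 4=5623/20000)

Answer: 54497/160000 6243/40000 35547/160000 5623/20000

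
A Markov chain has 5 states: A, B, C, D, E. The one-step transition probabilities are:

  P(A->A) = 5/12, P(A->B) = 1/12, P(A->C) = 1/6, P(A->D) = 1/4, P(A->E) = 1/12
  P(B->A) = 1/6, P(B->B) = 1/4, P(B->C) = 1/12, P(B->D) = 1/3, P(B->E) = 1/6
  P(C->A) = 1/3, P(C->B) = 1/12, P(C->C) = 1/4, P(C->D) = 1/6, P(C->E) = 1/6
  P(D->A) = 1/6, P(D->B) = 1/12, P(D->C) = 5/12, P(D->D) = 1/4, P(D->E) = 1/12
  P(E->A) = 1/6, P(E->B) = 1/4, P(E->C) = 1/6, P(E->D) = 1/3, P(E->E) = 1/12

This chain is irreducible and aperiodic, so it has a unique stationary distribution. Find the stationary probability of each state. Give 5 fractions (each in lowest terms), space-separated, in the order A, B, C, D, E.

Answer: 313/1137 93/758 181/758 284/1137 43/379

Derivation:
The stationary distribution satisfies pi = pi * P, i.e.:
  pi_A = 5/12*pi_A + 1/6*pi_B + 1/3*pi_C + 1/6*pi_D + 1/6*pi_E
  pi_B = 1/12*pi_A + 1/4*pi_B + 1/12*pi_C + 1/12*pi_D + 1/4*pi_E
  pi_C = 1/6*pi_A + 1/12*pi_B + 1/4*pi_C + 5/12*pi_D + 1/6*pi_E
  pi_D = 1/4*pi_A + 1/3*pi_B + 1/6*pi_C + 1/4*pi_D + 1/3*pi_E
  pi_E = 1/12*pi_A + 1/6*pi_B + 1/6*pi_C + 1/12*pi_D + 1/12*pi_E
with normalization: pi_A + pi_B + pi_C + pi_D + pi_E = 1.

Using the first 4 balance equations plus normalization, the linear system A*pi = b is:
  [-7/12, 1/6, 1/3, 1/6, 1/6] . pi = 0
  [1/12, -3/4, 1/12, 1/12, 1/4] . pi = 0
  [1/6, 1/12, -3/4, 5/12, 1/6] . pi = 0
  [1/4, 1/3, 1/6, -3/4, 1/3] . pi = 0
  [1, 1, 1, 1, 1] . pi = 1

Solving yields:
  pi_A = 313/1137
  pi_B = 93/758
  pi_C = 181/758
  pi_D = 284/1137
  pi_E = 43/379

Verification (pi * P):
  313/1137*5/12 + 93/758*1/6 + 181/758*1/3 + 284/1137*1/6 + 43/379*1/6 = 313/1137 = pi_A  (ok)
  313/1137*1/12 + 93/758*1/4 + 181/758*1/12 + 284/1137*1/12 + 43/379*1/4 = 93/758 = pi_B  (ok)
  313/1137*1/6 + 93/758*1/12 + 181/758*1/4 + 284/1137*5/12 + 43/379*1/6 = 181/758 = pi_C  (ok)
  313/1137*1/4 + 93/758*1/3 + 181/758*1/6 + 284/1137*1/4 + 43/379*1/3 = 284/1137 = pi_D  (ok)
  313/1137*1/12 + 93/758*1/6 + 181/758*1/6 + 284/1137*1/12 + 43/379*1/12 = 43/379 = pi_E  (ok)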